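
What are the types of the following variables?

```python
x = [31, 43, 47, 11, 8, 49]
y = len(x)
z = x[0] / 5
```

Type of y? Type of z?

len() returns int; int / int returns float

int, float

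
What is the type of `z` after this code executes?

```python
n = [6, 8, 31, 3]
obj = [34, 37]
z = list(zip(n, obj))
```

list(zip(...)) returns a list of tuples

list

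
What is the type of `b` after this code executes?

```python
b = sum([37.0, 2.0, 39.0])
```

sum() of floats returns float

float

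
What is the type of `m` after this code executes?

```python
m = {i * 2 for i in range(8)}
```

A set comprehension {expr for x in iterable} produces a set

set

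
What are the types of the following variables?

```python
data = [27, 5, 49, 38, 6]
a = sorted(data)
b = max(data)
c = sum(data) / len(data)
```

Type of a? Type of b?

sorted() returns list; max of ints returns int

list, int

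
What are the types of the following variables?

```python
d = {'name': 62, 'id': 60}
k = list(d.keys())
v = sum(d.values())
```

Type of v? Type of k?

sum of int values returns int; list(...) returns list

int, list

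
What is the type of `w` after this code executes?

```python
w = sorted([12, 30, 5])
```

sorted() always returns list

list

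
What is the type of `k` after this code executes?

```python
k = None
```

None has type NoneType

NoneType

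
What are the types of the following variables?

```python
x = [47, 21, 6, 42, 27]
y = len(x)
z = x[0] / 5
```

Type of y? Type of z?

len() returns int; int / int returns float

int, float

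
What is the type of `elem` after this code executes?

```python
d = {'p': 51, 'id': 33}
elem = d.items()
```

dict.items() returns a dict_items view

dict_items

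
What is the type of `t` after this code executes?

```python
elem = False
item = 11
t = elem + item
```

bool + int returns int (False is 0, so 0 + 11 = 11)

int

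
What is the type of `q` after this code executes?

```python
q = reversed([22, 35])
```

reversed() on a list returns a list_reverseiterator

list_reverseiterator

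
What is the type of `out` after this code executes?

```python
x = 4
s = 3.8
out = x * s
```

int * float returns float (4 * 3.8 = 15.2)

float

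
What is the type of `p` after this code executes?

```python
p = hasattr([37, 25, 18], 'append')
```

hasattr() returns bool

bool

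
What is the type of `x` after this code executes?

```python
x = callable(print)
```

callable() returns bool

bool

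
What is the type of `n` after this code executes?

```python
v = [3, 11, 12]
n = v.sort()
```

list.sort() returns None (sorts in place)

NoneType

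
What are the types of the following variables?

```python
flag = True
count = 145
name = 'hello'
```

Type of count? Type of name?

count is int; name is str

int, str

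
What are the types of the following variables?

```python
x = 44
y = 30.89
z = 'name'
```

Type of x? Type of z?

x is int; z is str

int, str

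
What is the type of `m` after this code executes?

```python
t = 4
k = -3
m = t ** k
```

int ** negative int returns float

float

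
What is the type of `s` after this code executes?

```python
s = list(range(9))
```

list(range(...)) returns list

list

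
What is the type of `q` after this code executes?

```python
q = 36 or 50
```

'or' returns the first truthy value (36, which is int)

int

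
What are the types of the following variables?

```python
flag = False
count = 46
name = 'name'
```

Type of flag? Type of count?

flag is bool; count is int

bool, int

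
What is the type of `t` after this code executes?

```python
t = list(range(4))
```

list(range(...)) returns list

list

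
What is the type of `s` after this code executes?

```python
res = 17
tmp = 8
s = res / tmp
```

int / int always returns float in Python 3 (17 / 8 = 2.125)

float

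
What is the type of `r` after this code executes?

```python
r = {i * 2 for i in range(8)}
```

A set comprehension {expr for x in iterable} produces a set

set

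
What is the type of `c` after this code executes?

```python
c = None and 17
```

'and' returns first falsy value (None)

NoneType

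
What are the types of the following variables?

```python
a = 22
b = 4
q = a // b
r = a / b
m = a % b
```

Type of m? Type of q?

int % int returns int; int // int returns int

int, int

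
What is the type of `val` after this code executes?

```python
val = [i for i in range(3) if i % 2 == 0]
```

A list comprehension [...] produces a list

list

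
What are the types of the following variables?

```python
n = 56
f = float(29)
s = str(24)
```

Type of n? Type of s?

n is int; s is str

int, str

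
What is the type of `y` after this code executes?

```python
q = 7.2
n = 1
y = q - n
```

float - int returns float (7.2 - 1 = 6.2)

float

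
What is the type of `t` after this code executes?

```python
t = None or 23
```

'or' with None returns the other value (23, int)

int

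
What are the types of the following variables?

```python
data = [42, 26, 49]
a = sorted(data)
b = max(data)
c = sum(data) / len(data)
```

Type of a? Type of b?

sorted() returns list; max of ints returns int

list, int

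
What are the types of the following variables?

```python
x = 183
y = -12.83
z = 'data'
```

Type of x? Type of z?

x is int; z is str

int, str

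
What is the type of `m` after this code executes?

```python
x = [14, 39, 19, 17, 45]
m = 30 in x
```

'in' operator returns bool

bool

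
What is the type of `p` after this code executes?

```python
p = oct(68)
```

oct() returns str representation

str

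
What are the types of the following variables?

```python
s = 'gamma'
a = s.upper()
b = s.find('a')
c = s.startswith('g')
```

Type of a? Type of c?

str.upper() returns str; str.startswith() returns bool

str, bool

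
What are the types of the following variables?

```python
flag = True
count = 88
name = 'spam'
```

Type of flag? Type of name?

flag is bool; name is str

bool, str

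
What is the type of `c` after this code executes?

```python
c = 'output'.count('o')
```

str.count() returns int

int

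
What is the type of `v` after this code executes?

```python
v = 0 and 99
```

'and' returns the first falsy value (0, which is int)

int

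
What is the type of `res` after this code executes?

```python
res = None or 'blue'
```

'or' with None returns the other value ('blue', str)

str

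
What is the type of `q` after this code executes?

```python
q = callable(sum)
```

callable() returns bool

bool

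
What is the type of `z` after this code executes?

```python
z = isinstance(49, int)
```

isinstance() returns bool

bool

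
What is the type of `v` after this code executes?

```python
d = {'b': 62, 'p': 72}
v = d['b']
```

Accessing dict[str, int] with key 'b' returns int value 62

int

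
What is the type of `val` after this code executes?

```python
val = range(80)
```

range() returns a range object

range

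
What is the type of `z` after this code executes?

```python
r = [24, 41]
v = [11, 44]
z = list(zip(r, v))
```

list(zip(...)) returns a list of tuples

list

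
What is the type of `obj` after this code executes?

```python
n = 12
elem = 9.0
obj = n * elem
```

int * float returns float (12 * 9.0 = 108.0)

float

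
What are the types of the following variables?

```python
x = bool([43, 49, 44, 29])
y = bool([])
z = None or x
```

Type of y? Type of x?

bool() returns bool; bool() returns bool

bool, bool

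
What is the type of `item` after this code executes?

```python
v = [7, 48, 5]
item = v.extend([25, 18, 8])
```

list.extend() returns None

NoneType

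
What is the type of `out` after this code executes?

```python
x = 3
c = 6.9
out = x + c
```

int + float returns float (3 + 6.9 = 9.9)

float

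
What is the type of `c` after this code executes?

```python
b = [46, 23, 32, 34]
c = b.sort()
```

list.sort() returns None (sorts in place)

NoneType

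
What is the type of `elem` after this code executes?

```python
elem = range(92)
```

range() returns a range object

range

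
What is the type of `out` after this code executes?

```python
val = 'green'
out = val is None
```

'is' comparison returns bool

bool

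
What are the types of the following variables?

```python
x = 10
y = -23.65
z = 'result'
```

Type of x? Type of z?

x is int; z is str

int, str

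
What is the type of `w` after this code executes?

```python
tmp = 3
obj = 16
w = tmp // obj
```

int // int returns int (3 // 16 = 0)

int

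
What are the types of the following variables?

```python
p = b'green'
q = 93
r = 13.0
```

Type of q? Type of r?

q is int; r is float

int, float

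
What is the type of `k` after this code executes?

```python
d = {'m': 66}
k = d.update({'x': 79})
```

dict.update() returns None

NoneType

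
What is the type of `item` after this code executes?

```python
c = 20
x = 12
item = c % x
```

int % int returns int (20 % 12 = 8)

int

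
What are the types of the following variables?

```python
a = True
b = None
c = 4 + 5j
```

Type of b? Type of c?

b is NoneType; c is complex

NoneType, complex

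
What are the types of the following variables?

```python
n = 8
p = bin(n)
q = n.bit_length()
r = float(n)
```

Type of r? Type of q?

float() returns float; int.bit_length() returns int

float, int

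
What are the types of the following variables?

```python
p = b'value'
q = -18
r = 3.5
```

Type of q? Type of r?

q is int; r is float

int, float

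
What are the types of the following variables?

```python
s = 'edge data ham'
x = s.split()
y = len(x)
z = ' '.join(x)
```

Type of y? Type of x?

len() returns int; str.split() returns list

int, list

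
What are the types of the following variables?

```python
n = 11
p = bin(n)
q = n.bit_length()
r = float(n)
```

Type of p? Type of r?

bin() returns str; float() returns float

str, float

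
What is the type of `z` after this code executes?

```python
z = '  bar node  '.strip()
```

str.strip() returns str

str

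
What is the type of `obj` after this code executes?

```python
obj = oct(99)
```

oct() returns str representation

str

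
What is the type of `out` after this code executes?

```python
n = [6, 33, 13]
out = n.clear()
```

list.clear() returns None

NoneType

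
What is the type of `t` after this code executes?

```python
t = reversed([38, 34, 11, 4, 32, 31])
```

reversed() on a list returns a list_reverseiterator

list_reverseiterator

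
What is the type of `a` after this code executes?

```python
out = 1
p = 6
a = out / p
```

int / int always returns float in Python 3 (1 / 6 = 0.166667)

float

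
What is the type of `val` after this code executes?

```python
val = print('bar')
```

print() returns None

NoneType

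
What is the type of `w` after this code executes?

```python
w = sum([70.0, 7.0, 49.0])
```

sum() of floats returns float

float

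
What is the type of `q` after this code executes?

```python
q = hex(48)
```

hex() returns str representation

str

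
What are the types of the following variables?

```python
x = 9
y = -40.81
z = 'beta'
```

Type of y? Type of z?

y is float; z is str

float, str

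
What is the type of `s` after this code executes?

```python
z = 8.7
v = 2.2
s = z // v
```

float // float returns float (floor division preserves float type)

float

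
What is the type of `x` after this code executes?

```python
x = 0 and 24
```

'and' returns the first falsy value (0, which is int)

int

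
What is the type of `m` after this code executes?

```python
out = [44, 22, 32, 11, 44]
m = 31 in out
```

'in' operator returns bool

bool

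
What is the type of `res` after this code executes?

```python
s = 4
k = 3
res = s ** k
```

int ** positive int returns int (4 ** 3 = 64)

int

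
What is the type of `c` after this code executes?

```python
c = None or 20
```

'or' with None returns the other value (20, int)

int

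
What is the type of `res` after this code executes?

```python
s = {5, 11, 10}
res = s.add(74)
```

set.add() returns None (mutates in place)

NoneType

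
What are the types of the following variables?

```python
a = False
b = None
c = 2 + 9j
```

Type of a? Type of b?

a is bool; b is NoneType

bool, NoneType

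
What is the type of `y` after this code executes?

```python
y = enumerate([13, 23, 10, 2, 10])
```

enumerate() returns an enumerate iterator object

enumerate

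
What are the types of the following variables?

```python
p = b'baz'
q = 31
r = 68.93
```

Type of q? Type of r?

q is int; r is float

int, float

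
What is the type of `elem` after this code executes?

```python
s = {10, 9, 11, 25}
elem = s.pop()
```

Popping from a set of ints returns int

int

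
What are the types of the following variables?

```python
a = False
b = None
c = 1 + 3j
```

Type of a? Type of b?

a is bool; b is NoneType

bool, NoneType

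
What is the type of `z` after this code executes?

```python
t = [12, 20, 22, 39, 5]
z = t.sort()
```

list.sort() returns None (sorts in place)

NoneType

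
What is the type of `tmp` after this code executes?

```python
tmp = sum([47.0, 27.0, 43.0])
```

sum() of floats returns float

float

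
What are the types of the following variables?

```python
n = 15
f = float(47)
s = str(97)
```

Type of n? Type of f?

n is int; f is float

int, float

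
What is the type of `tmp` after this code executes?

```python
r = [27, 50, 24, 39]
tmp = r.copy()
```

list.copy() returns list

list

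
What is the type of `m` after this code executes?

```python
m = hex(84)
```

hex() returns str representation

str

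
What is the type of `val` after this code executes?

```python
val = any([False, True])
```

any() returns bool

bool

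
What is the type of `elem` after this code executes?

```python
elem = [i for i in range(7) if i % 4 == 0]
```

A list comprehension [...] produces a list

list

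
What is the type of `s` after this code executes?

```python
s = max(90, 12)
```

max() of ints returns int

int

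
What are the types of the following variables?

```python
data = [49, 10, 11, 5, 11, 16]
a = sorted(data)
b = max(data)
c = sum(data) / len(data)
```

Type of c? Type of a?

int / int returns float; sorted() returns list

float, list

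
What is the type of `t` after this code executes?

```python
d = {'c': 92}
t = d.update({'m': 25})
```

dict.update() returns None

NoneType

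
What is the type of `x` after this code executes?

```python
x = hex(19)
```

hex() returns str representation

str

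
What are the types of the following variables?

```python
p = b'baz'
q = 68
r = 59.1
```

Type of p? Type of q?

p is bytes; q is int

bytes, int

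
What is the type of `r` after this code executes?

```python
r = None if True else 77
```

Ternary: condition is True, if branch (None) taken → NoneType

NoneType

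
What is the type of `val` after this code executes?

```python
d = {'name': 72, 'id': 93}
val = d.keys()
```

.keys() returns a dict_keys view object

dict_keys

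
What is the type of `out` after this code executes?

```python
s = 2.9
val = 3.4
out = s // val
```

float // float returns float (floor division preserves float type)

float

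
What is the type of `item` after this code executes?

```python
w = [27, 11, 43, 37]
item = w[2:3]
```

Slicing a list always returns a list

list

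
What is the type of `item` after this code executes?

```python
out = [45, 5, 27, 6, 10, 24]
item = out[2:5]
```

Slicing a list always returns a list

list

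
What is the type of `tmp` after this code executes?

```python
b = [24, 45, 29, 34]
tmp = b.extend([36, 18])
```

list.extend() returns None

NoneType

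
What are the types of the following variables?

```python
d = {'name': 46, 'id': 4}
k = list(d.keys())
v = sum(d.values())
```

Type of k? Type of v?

list(...) returns list; sum of int values returns int

list, int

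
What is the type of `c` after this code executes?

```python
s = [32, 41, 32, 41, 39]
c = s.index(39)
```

list.index() returns int

int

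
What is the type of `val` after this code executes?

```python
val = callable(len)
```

callable() returns bool

bool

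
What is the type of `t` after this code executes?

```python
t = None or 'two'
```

'or' with None returns the other value ('two', str)

str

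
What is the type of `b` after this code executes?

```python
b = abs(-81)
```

abs() of int returns int

int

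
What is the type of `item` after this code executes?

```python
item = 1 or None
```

'or' returns first truthy value (1, int)

int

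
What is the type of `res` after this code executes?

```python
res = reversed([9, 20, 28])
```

reversed() on a list returns a list_reverseiterator

list_reverseiterator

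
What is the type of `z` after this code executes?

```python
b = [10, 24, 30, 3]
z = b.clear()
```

list.clear() returns None

NoneType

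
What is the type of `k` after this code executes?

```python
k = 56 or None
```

'or' returns first truthy value (56, int)

int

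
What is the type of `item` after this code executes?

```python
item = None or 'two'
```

'or' with None returns the other value ('two', str)

str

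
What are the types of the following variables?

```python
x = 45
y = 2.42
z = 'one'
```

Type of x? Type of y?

x is int; y is float

int, float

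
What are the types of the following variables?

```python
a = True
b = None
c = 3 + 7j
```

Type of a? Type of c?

a is bool; c is complex

bool, complex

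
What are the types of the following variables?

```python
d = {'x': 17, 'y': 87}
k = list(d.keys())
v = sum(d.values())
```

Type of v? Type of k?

sum of int values returns int; list(...) returns list

int, list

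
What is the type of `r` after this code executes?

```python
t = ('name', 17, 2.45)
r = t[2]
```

Index 2 of tuple is 2.45 which is float

float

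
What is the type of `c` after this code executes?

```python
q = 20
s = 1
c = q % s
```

int % int returns int (20 % 1 = 0)

int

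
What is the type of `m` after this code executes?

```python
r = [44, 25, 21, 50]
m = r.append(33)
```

list.append() returns None (mutates in place)

NoneType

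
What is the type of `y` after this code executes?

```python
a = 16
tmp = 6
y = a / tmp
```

int / int always returns float in Python 3 (16 / 6 = 2.66667)

float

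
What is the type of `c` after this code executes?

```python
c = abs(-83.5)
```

abs() of float returns float

float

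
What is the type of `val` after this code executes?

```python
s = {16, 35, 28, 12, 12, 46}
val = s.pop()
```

Popping from a set of ints returns int

int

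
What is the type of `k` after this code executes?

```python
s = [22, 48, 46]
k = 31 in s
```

'in' operator returns bool

bool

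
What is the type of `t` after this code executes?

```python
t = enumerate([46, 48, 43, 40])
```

enumerate() returns an enumerate iterator object

enumerate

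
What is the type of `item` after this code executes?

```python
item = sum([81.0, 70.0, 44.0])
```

sum() of floats returns float

float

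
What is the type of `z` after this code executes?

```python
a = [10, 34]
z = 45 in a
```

'in' operator returns bool

bool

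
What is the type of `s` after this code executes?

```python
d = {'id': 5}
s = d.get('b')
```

dict.get() returns None when key 'b' is not found and no default given

NoneType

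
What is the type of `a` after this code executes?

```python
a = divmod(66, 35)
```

divmod() returns a tuple (quotient, remainder)

tuple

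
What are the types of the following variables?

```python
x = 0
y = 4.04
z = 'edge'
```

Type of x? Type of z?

x is int; z is str

int, str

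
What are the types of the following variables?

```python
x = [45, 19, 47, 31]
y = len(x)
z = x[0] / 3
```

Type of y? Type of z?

len() returns int; int / int returns float

int, float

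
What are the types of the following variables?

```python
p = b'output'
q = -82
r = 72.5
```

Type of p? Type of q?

p is bytes; q is int

bytes, int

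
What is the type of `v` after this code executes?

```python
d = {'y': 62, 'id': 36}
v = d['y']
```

Accessing dict[str, int] with key 'y' returns int value 62

int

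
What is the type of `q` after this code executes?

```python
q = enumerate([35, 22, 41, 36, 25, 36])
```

enumerate() returns an enumerate iterator object

enumerate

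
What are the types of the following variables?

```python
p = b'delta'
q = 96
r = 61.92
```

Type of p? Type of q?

p is bytes; q is int

bytes, int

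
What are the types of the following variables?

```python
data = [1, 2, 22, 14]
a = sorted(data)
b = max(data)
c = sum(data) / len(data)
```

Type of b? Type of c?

max of ints returns int; int / int returns float

int, float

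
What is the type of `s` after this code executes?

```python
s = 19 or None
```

'or' returns first truthy value (19, int)

int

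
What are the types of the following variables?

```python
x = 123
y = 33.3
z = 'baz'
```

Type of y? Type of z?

y is float; z is str

float, str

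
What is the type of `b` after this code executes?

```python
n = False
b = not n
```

'not' always returns bool

bool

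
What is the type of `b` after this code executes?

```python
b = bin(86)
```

bin() returns str representation

str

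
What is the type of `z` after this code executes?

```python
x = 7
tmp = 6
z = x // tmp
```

int // int returns int (7 // 6 = 1)

int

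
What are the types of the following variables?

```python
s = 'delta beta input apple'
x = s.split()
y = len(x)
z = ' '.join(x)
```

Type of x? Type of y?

str.split() returns list; len() returns int

list, int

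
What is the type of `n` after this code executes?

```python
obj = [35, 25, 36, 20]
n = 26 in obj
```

'in' operator returns bool

bool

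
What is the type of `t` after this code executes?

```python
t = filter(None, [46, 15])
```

filter() returns a filter iterator object

filter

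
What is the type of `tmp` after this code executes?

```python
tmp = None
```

None has type NoneType

NoneType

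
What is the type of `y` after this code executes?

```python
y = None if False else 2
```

Ternary: condition is False, else branch (2) taken → int

int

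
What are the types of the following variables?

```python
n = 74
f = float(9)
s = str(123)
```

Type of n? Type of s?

n is int; s is str

int, str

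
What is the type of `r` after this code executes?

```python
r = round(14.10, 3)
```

round() with ndigits arg returns float

float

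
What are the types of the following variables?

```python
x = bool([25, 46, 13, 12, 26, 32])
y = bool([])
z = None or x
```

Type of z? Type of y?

None or <bool> returns the bool; bool() returns bool

bool, bool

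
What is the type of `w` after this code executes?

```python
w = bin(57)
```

bin() returns str representation

str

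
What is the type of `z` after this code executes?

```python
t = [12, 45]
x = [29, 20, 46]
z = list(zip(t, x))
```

list(zip(...)) returns a list of tuples

list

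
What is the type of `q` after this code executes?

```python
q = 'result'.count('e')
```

str.count() returns int

int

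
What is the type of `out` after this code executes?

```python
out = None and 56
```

'and' returns first falsy value (None)

NoneType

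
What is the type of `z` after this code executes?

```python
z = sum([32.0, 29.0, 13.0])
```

sum() of floats returns float

float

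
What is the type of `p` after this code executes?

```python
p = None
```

None has type NoneType

NoneType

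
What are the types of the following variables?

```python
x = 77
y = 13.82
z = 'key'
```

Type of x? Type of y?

x is int; y is float

int, float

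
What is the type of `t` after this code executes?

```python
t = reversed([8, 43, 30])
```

reversed() on a list returns a list_reverseiterator

list_reverseiterator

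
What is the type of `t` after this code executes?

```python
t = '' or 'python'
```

'or' returns first truthy value ('python', which is str)

str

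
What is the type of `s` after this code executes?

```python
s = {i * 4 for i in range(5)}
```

A set comprehension {expr for x in iterable} produces a set

set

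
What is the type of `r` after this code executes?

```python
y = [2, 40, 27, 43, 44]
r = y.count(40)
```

list.count() returns int

int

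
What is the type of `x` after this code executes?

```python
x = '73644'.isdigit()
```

str.isdigit() returns bool

bool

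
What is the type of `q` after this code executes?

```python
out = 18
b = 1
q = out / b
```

int / int always returns float in Python 3 (18 / 1 = 18)

float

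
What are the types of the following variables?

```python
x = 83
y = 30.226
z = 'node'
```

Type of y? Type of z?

y is float; z is str

float, str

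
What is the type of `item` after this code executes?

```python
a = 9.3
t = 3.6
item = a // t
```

float // float returns float (floor division preserves float type)

float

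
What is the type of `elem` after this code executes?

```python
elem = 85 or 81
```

'or' returns the first truthy value (85, which is int)

int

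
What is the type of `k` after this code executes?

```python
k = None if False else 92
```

Ternary: condition is False, else branch (92) taken → int

int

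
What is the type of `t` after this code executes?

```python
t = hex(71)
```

hex() returns str representation

str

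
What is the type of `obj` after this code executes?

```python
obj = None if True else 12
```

Ternary: condition is True, if branch (None) taken → NoneType

NoneType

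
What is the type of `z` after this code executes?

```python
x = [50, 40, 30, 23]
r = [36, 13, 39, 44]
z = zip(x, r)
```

zip() returns a zip iterator object

zip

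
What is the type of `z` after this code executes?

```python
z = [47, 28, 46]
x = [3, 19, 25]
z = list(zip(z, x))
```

list(zip(...)) returns a list of tuples

list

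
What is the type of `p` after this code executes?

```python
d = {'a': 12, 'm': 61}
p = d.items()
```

dict.items() returns a dict_items view

dict_items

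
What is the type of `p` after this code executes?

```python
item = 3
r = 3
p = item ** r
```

int ** positive int returns int (3 ** 3 = 27)

int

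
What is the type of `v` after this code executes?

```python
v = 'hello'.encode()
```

str.encode() returns bytes

bytes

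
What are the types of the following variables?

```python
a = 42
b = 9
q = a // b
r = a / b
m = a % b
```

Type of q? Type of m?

int // int returns int; int % int returns int

int, int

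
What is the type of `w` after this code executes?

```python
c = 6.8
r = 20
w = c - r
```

float - int returns float (6.8 - 20 = -13.2)

float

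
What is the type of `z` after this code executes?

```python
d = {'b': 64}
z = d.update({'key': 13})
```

dict.update() returns None

NoneType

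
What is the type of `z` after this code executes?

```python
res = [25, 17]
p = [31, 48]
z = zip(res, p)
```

zip() returns a zip iterator object

zip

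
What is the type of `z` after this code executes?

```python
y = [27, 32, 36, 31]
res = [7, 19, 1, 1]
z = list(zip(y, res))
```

list(zip(...)) returns a list of tuples

list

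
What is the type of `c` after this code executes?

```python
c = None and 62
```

'and' returns first falsy value (None)

NoneType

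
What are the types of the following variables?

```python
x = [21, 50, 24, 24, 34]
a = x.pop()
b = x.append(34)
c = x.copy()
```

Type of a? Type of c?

list.pop() returns the element (int); list.copy() returns list

int, list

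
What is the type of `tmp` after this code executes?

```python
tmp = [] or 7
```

'or' returns first truthy value (7, which is int)

int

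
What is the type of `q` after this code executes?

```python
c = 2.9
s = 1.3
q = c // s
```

float // float returns float (floor division preserves float type)

float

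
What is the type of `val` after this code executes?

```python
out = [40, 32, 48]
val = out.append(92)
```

list.append() returns None (mutates in place)

NoneType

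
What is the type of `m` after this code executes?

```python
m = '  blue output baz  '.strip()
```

str.strip() returns str

str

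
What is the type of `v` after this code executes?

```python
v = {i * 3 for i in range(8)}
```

A set comprehension {expr for x in iterable} produces a set

set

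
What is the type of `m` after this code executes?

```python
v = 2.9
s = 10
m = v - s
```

float - int returns float (2.9 - 10 = -7.1)

float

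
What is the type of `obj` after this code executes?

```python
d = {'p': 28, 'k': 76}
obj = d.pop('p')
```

dict.pop() returns the value (int)

int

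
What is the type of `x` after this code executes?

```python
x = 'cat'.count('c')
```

str.count() returns int

int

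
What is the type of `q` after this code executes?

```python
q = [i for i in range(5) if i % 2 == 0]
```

A list comprehension [...] produces a list

list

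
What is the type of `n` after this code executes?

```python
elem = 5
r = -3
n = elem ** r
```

int ** negative int returns float

float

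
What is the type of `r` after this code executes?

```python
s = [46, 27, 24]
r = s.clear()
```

list.clear() returns None

NoneType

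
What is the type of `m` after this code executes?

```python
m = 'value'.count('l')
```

str.count() returns int

int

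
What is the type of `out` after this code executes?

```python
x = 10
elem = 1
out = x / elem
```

int / int always returns float in Python 3 (10 / 1 = 10)

float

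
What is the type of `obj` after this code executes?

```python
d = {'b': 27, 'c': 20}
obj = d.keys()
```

.keys() returns a dict_keys view object

dict_keys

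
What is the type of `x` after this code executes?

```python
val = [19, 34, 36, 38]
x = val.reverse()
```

list.reverse() returns None

NoneType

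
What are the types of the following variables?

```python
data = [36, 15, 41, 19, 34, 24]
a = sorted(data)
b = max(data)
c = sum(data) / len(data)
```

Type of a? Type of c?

sorted() returns list; int / int returns float

list, float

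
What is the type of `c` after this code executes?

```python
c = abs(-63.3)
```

abs() of float returns float

float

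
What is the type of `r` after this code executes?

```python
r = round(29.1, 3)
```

round() with ndigits arg returns float

float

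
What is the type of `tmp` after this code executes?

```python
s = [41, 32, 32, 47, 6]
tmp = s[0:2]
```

Slicing a list always returns a list

list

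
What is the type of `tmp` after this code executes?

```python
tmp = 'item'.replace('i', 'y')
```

str.replace() returns str

str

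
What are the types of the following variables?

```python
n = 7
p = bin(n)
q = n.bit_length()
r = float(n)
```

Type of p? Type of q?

bin() returns str; int.bit_length() returns int

str, int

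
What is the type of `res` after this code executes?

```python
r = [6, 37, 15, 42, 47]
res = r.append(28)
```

list.append() returns None (mutates in place)

NoneType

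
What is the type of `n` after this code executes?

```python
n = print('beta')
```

print() returns None

NoneType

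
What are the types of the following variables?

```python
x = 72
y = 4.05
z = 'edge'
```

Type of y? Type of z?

y is float; z is str

float, str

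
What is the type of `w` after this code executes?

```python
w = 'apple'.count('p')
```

str.count() returns int

int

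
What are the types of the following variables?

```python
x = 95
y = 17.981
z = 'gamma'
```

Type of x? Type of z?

x is int; z is str

int, str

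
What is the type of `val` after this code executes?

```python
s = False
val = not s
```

'not' always returns bool

bool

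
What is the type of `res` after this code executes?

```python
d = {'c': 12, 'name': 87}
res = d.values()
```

.values() returns a dict_values view object

dict_values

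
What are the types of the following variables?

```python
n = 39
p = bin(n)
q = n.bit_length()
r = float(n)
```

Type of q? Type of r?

int.bit_length() returns int; float() returns float

int, float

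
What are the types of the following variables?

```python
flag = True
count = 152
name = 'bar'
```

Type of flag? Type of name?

flag is bool; name is str

bool, str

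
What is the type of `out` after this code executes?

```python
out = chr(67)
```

chr() returns str (single character)

str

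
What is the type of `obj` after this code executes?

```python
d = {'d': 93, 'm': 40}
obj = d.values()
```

.values() returns a dict_values view object

dict_values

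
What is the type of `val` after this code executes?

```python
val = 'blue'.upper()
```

str.upper() returns str

str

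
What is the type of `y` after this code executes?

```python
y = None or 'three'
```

'or' with None returns the other value ('three', str)

str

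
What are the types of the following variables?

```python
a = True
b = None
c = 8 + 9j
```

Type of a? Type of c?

a is bool; c is complex

bool, complex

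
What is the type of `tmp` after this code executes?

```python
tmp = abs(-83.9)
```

abs() of float returns float

float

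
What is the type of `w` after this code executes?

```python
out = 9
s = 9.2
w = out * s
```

int * float returns float (9 * 9.2 = 82.8)

float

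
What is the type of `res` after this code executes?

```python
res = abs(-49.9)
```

abs() of float returns float

float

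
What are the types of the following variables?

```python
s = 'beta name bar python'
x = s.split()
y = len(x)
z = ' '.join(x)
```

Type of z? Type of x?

str.join() returns str; str.split() returns list

str, list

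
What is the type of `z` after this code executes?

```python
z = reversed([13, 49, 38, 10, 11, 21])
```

reversed() on a list returns a list_reverseiterator

list_reverseiterator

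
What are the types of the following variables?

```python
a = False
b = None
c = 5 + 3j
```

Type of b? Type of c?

b is NoneType; c is complex

NoneType, complex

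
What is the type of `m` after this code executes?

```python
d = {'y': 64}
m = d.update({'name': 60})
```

dict.update() returns None

NoneType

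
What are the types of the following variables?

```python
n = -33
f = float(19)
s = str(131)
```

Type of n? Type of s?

n is int; s is str

int, str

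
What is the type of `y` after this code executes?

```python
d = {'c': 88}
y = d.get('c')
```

dict.get() returns the value (int) when key is found

int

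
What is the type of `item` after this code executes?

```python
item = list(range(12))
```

list(range(...)) returns list

list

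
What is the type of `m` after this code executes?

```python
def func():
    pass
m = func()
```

A function with no return statement returns None

NoneType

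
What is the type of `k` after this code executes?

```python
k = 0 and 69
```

'and' returns the first falsy value (0, which is int)

int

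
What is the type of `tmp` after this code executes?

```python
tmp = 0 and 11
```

'and' returns the first falsy value (0, which is int)

int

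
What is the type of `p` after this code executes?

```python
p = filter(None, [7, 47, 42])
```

filter() returns a filter iterator object

filter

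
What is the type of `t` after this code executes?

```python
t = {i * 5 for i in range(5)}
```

A set comprehension {expr for x in iterable} produces a set

set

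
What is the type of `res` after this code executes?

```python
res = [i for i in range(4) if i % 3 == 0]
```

A list comprehension [...] produces a list

list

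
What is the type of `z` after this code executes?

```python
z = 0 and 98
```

'and' returns the first falsy value (0, which is int)

int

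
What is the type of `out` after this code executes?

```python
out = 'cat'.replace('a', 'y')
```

str.replace() returns str

str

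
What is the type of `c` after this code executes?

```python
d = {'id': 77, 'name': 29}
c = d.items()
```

dict.items() returns a dict_items view

dict_items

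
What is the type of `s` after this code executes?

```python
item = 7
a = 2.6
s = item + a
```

int + float returns float (7 + 2.6 = 9.6)

float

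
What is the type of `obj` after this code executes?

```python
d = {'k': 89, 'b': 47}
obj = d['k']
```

Accessing dict[str, int] with key 'k' returns int value 89

int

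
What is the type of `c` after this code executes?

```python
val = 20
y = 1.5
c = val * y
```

int * float returns float (20 * 1.5 = 30.0)

float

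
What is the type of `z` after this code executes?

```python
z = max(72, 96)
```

max() of ints returns int

int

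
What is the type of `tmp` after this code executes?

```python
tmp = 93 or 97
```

'or' returns the first truthy value (93, which is int)

int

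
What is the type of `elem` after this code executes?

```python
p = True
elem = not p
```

'not' always returns bool

bool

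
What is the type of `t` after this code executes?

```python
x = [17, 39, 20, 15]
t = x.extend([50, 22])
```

list.extend() returns None

NoneType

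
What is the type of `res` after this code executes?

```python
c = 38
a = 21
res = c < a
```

Comparison operators return bool

bool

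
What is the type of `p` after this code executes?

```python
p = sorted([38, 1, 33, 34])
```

sorted() always returns list

list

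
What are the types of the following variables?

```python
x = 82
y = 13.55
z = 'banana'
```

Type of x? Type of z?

x is int; z is str

int, str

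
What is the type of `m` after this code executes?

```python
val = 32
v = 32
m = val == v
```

Equality comparison returns bool

bool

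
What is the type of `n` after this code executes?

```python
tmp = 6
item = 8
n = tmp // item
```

int // int returns int (6 // 8 = 0)

int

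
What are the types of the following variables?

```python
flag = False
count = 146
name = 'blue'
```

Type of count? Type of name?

count is int; name is str

int, str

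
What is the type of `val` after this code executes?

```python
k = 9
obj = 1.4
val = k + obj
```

int + float returns float (9 + 1.4 = 10.4)

float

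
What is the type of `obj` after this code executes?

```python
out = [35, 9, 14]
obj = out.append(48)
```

list.append() returns None (mutates in place)

NoneType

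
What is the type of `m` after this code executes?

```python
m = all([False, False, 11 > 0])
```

all() returns bool

bool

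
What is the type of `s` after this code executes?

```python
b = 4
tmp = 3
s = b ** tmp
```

int ** positive int returns int (4 ** 3 = 64)

int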